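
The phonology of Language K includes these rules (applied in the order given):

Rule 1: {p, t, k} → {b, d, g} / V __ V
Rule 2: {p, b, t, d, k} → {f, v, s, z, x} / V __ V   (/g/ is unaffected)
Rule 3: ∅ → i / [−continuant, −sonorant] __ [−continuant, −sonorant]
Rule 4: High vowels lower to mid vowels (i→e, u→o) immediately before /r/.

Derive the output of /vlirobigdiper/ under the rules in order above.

vlerovigidiver

Rule 1 (intervocalic voicing): /p/ is a voiceless stop between vowels /i/ and /e/, so it voices to [b]. /vlirobigdiper/ → vlirobigdiber.
Rule 2 (intervocalic spirantization): /b/ is a stop between vowels /o/ and /i/, so it spirantizes to the fricative [v]. /b/ is a stop between vowels /i/ and /e/, so it spirantizes to the fricative [v]. /vlirobigdiber/ → vlirovigdiver.
Rule 3 (stop-cluster i-epenthesis): /g/ and /d/ form a stop–stop cluster, so [i] is inserted between them. /vlirovigdiver/ → vlirovigidiver.
Rule 4 (pre-rhotic lowering): /i/ is a high vowel immediately before /r/, so it lowers to [e]. /vlirovigidiver/ → vlerovigidiver.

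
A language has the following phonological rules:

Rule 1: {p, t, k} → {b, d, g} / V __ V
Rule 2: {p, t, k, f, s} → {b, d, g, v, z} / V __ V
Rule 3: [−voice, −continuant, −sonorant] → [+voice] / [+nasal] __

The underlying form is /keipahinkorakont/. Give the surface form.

Rule 1 (intervocalic voicing): /p/ is a voiceless stop between vowels /i/ and /a/, so it voices to [b]. /k/ is a voiceless stop between vowels /a/ and /o/, so it voices to [g]. /keipahinkorakont/ → keibahinkoragont.
Rule 2 (intervocalic voicing): no segment meets the environment; /keibahinkoragont/ is unchanged.
Rule 3 (post-nasal voicing): /k/ is a voiceless stop immediately after the nasal /n/, so it voices to [g]. /t/ is a voiceless stop immediately after the nasal /n/, so it voices to [d]. /keibahinkoragont/ → keibahingoragond.

keibahingoragond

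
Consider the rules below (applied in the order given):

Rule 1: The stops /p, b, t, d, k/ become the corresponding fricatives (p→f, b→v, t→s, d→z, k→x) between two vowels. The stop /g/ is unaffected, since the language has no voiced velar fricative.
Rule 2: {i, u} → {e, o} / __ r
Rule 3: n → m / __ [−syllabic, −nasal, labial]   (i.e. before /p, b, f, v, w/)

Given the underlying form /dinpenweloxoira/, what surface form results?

Rule 1 (intervocalic spirantization): no segment meets the environment; /dinpenweloxoira/ is unchanged.
Rule 2 (pre-rhotic lowering): /i/ is a high vowel immediately before /r/, so it lowers to [e]. /dinpenweloxoira/ → dinpenweloxoera.
Rule 3 (nasal place assimilation): /n/ precedes the labial consonant /p/, so it assimilates in place to [m]. /n/ precedes the labial consonant /w/, so it assimilates in place to [m]. /dinpenweloxoera/ → dimpemweloxoera.

dimpemweloxoera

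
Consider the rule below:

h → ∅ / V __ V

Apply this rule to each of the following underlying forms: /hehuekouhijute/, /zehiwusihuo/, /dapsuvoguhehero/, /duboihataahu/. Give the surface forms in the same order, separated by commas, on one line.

/hehuekouhijute/: /h/ occurs between vowels /e/ and /u/, so it deletes. /h/ occurs between vowels /u/ and /i/, so it deletes. → [heuekouijute].
/zehiwusihuo/: /h/ occurs between vowels /e/ and /i/, so it deletes. /h/ occurs between vowels /i/ and /u/, so it deletes. → [zeiwusiuo].
/dapsuvoguhehero/: /h/ occurs between vowels /u/ and /e/, so it deletes. /h/ occurs between vowels /e/ and /e/, so it deletes. → [dapsuvogueero].
/duboihataahu/: /h/ occurs between vowels /i/ and /a/, so it deletes. /h/ occurs between vowels /a/ and /u/, so it deletes. → [duboiataau].

heuekouijute, zeiwusiuo, dapsuvogueero, duboiataau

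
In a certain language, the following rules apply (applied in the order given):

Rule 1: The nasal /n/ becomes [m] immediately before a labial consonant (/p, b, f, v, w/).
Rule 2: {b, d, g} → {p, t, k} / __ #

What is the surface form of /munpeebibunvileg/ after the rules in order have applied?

Rule 1 (nasal place assimilation): /n/ precedes the labial consonant /p/, so it assimilates in place to [m]. /n/ precedes the labial consonant /v/, so it assimilates in place to [m]. /munpeebibunvileg/ → mumpeebibumvileg.
Rule 2 (final devoicing): /g/ is a voiced stop in word-final position, so it devoices to [k]. /mumpeebibumvileg/ → mumpeebibumvilek.

mumpeebibumvilek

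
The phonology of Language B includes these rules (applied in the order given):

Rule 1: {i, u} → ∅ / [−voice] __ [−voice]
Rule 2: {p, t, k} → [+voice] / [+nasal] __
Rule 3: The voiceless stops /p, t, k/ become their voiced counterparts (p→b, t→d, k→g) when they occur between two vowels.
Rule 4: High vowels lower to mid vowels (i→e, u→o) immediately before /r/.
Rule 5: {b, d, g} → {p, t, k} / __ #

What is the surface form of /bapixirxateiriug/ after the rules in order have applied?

bapxerxadeeriuk

Rule 1 (high vowel syncope): /i/ is a high vowel flanked by voiceless consonants /p/ and /x/, so it deletes. /bapixirxateiriug/ → bapxirxateiriug.
Rule 2 (post-nasal voicing): no segment meets the environment; /bapxirxateiriug/ is unchanged.
Rule 3 (intervocalic voicing): /t/ is a voiceless stop between vowels /a/ and /e/, so it voices to [d]. /bapxirxateiriug/ → bapxirxadeiriug.
Rule 4 (pre-rhotic lowering): /i/ is a high vowel immediately before /r/, so it lowers to [e]. /i/ is a high vowel immediately before /r/, so it lowers to [e]. /bapxirxadeiriug/ → bapxerxadeeriug.
Rule 5 (final devoicing): /g/ is a voiced stop in word-final position, so it devoices to [k]. /bapxerxadeeriug/ → bapxerxadeeriuk.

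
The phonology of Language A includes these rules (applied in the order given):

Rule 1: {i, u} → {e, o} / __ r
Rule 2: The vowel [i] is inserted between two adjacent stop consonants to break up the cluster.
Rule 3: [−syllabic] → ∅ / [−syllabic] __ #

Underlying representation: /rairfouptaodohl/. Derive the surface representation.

raerfoupitaodoh

Rule 1 (pre-rhotic lowering): /i/ is a high vowel immediately before /r/, so it lowers to [e]. /rairfouptaodohl/ → raerfouptaodohl.
Rule 2 (stop-cluster i-epenthesis): /p/ and /t/ form a stop–stop cluster, so [i] is inserted between them. /raerfouptaodohl/ → raerfoupitaodohl.
Rule 3 (final cluster simplification): /l/ is the second consonant of a word-final cluster /hl/, so it deletes. /raerfoupitaodohl/ → raerfoupitaodoh.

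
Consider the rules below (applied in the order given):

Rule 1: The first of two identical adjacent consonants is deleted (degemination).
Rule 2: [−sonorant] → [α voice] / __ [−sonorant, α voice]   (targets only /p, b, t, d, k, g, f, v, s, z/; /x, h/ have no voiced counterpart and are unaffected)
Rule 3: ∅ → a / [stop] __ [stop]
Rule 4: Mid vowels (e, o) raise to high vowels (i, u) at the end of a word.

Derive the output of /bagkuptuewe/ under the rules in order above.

Rule 1 (degemination): no segment meets the environment; /bagkuptuewe/ is unchanged.
Rule 2 (regressive voicing assimilation): /g/ precedes the voiceless obstruent /k/, so it devoices to [k] by assimilation. /bagkuptuewe/ → bakkuptuewe.
Rule 3 (stop-cluster a-epenthesis): /k/ and /k/ form a stop–stop cluster, so [a] is inserted between them. /p/ and /t/ form a stop–stop cluster, so [a] is inserted between them. /bakkuptuewe/ → bakakupatuewe.
Rule 4 (final vowel raising): /e/ is a mid vowel in word-final position, so it raises to [i]. /bakakupatuewe/ → bakakupatuewi.

bakakupatuewi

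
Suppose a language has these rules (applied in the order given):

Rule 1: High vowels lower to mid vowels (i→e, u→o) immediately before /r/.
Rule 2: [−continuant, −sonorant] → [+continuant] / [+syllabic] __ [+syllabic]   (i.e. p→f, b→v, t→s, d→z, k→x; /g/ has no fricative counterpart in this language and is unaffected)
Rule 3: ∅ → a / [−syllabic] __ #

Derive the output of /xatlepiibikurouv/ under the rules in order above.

xatlefiivixorouva

Rule 1 (pre-rhotic lowering): /u/ is a high vowel immediately before /r/, so it lowers to [o]. /xatlepiibikurouv/ → xatlepiibikorouv.
Rule 2 (intervocalic spirantization): /p/ is a stop between vowels /e/ and /i/, so it spirantizes to the fricative [f]. /b/ is a stop between vowels /i/ and /i/, so it spirantizes to the fricative [v]. /k/ is a stop between vowels /i/ and /o/, so it spirantizes to the fricative [x]. /xatlepiibikorouv/ → xatlefiivixorouv.
Rule 3 (final a-epenthesis): the form ends in the consonant /v/, so [a] is inserted word-finally. /xatlefiivixorouv/ → xatlefiivixorouva.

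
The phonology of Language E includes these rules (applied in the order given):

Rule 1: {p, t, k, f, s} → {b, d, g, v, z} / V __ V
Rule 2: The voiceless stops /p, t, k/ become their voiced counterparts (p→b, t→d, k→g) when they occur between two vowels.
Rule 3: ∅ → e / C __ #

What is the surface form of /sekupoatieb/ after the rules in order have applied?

Rule 1 (intervocalic voicing): /k/ is a voiceless obstruent between vowels /e/ and /u/, so it voices to [g]. /p/ is a voiceless obstruent between vowels /u/ and /o/, so it voices to [b]. /t/ is a voiceless obstruent between vowels /a/ and /i/, so it voices to [d]. /sekupoatieb/ → seguboadieb.
Rule 2 (intervocalic voicing): no segment meets the environment; /seguboadieb/ is unchanged.
Rule 3 (final e-epenthesis): the form ends in the consonant /b/, so [e] is inserted word-finally. /seguboadieb/ → seguboadiebe.

seguboadiebe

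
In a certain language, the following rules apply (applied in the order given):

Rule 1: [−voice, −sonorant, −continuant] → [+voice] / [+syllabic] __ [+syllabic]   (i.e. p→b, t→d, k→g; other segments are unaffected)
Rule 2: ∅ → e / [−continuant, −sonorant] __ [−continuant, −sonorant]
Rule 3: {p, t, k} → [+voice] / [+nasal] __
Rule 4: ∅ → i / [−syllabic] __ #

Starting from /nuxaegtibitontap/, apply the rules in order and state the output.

nuxaegetibidondapi

Rule 1 (intervocalic voicing): /t/ is a voiceless stop between vowels /i/ and /o/, so it voices to [d]. /nuxaegtibitontap/ → nuxaegtibidontap.
Rule 2 (stop-cluster e-epenthesis): /g/ and /t/ form a stop–stop cluster, so [e] is inserted between them. /nuxaegtibidontap/ → nuxaegetibidontap.
Rule 3 (post-nasal voicing): /t/ is a voiceless stop immediately after the nasal /n/, so it voices to [d]. /nuxaegetibidontap/ → nuxaegetibidondap.
Rule 4 (final i-epenthesis): the form ends in the consonant /p/, so [i] is inserted word-finally. /nuxaegetibidondap/ → nuxaegetibidondapi.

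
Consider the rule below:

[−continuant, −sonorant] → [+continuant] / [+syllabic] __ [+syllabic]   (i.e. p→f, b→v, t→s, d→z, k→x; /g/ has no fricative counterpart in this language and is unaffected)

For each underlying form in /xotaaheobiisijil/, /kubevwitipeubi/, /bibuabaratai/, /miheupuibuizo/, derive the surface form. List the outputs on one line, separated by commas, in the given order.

xosaaheoviisijil, kuvevwisifeuvi, bivuavarasai, miheufuivuizo

/xotaaheobiisijil/: /t/ is a stop between vowels /o/ and /a/, so it spirantizes to the fricative [s]. /b/ is a stop between vowels /o/ and /i/, so it spirantizes to the fricative [v]. → [xosaaheoviisijil].
/kubevwitipeubi/: /b/ is a stop between vowels /u/ and /e/, so it spirantizes to the fricative [v]. /t/ is a stop between vowels /i/ and /i/, so it spirantizes to the fricative [s]. /p/ is a stop between vowels /i/ and /e/, so it spirantizes to the fricative [f]. /b/ is a stop between vowels /u/ and /i/, so it spirantizes to the fricative [v]. → [kuvevwisifeuvi].
/bibuabaratai/: /b/ is a stop between vowels /i/ and /u/, so it spirantizes to the fricative [v]. /b/ is a stop between vowels /a/ and /a/, so it spirantizes to the fricative [v]. /t/ is a stop between vowels /a/ and /a/, so it spirantizes to the fricative [s]. → [bivuavarasai].
/miheupuibuizo/: /p/ is a stop between vowels /u/ and /u/, so it spirantizes to the fricative [f]. /b/ is a stop between vowels /i/ and /u/, so it spirantizes to the fricative [v]. → [miheufuivuizo].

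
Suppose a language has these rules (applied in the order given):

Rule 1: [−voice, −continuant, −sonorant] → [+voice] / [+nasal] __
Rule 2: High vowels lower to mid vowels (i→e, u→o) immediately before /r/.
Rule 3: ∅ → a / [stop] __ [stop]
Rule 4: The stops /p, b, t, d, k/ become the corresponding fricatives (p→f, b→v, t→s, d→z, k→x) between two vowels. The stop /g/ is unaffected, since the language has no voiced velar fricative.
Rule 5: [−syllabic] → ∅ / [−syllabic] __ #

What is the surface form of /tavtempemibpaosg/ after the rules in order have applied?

Rule 1 (post-nasal voicing): /p/ is a voiceless stop immediately after the nasal /m/, so it voices to [b]. /tavtempemibpaosg/ → tavtembemibpaosg.
Rule 2 (pre-rhotic lowering): no segment meets the environment; /tavtembemibpaosg/ is unchanged.
Rule 3 (stop-cluster a-epenthesis): /b/ and /p/ form a stop–stop cluster, so [a] is inserted between them. /tavtembemibpaosg/ → tavtembemibapaosg.
Rule 4 (intervocalic spirantization): /b/ is a stop between vowels /i/ and /a/, so it spirantizes to the fricative [v]. /p/ is a stop between vowels /a/ and /a/, so it spirantizes to the fricative [f]. /tavtembemibapaosg/ → tavtembemivafaosg.
Rule 5 (final cluster simplification): /g/ is the second consonant of a word-final cluster /sg/, so it deletes. /tavtembemivafaosg/ → tavtembemivafaos.

tavtembemivafaos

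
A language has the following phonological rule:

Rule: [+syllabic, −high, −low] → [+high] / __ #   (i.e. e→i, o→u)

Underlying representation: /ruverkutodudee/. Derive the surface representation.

ruverkutodudei

/e/ is a mid vowel in word-final position, so it raises to [i].
Surface form: [ruverkutodudei].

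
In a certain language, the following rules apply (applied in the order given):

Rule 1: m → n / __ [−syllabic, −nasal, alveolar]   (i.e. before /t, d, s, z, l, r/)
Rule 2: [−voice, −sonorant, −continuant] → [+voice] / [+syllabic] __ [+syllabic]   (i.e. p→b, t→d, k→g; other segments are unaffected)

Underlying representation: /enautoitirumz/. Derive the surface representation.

enaudoidirunz

Rule 1 (nasal place assimilation): /m/ precedes the alveolar consonant /z/, so it assimilates in place to [n]. /enautoitirumz/ → enautoitirunz.
Rule 2 (intervocalic voicing): /t/ is a voiceless stop between vowels /u/ and /o/, so it voices to [d]. /t/ is a voiceless stop between vowels /i/ and /i/, so it voices to [d]. /enautoitirunz/ → enaudoidirunz.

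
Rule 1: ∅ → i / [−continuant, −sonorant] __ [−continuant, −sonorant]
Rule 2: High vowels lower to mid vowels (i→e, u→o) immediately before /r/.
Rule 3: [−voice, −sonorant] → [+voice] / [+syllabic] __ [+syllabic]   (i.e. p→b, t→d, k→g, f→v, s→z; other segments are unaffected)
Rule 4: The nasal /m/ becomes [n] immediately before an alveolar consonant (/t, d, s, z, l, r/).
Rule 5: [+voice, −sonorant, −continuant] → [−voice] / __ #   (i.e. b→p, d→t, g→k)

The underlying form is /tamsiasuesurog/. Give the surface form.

Rule 1 (stop-cluster i-epenthesis): no segment meets the environment; /tamsiasuesurog/ is unchanged.
Rule 2 (pre-rhotic lowering): /u/ is a high vowel immediately before /r/, so it lowers to [o]. /tamsiasuesurog/ → tamsiasuesorog.
Rule 3 (intervocalic voicing): /s/ is a voiceless obstruent between vowels /a/ and /u/, so it voices to [z]. /s/ is a voiceless obstruent between vowels /e/ and /o/, so it voices to [z]. /tamsiasuesorog/ → tamsiazuezorog.
Rule 4 (nasal place assimilation): /m/ precedes the alveolar consonant /s/, so it assimilates in place to [n]. /tamsiazuezorog/ → tansiazuezorog.
Rule 5 (final devoicing): /g/ is a voiced stop in word-final position, so it devoices to [k]. /tansiazuezorog/ → tansiazuezorok.

tansiazuezorok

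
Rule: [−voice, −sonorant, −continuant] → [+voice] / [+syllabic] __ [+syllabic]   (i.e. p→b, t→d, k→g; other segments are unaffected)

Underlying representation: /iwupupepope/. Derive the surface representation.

iwububebobe

/p/ is a voiceless stop between vowels /u/ and /u/, so it voices to [b].
/p/ is a voiceless stop between vowels /u/ and /e/, so it voices to [b].
/p/ is a voiceless stop between vowels /e/ and /o/, so it voices to [b].
/p/ is a voiceless stop between vowels /o/ and /e/, so it voices to [b].
Surface form: [iwububebobe].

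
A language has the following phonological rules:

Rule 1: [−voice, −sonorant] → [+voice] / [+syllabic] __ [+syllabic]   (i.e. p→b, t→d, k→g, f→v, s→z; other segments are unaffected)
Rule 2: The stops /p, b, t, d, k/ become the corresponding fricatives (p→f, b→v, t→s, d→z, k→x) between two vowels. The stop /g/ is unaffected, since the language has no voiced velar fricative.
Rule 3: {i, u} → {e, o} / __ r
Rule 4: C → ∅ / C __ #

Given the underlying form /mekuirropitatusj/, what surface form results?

Rule 1 (intervocalic voicing): /k/ is a voiceless obstruent between vowels /e/ and /u/, so it voices to [g]. /p/ is a voiceless obstruent between vowels /o/ and /i/, so it voices to [b]. /t/ is a voiceless obstruent between vowels /i/ and /a/, so it voices to [d]. /t/ is a voiceless obstruent between vowels /a/ and /u/, so it voices to [d]. /mekuirropitatusj/ → meguirrobidadusj.
Rule 2 (intervocalic spirantization): /b/ is a stop between vowels /o/ and /i/, so it spirantizes to the fricative [v]. /d/ is a stop between vowels /i/ and /a/, so it spirantizes to the fricative [z]. /d/ is a stop between vowels /a/ and /u/, so it spirantizes to the fricative [z]. /meguirrobidadusj/ → meguirrovizazusj.
Rule 3 (pre-rhotic lowering): /i/ is a high vowel immediately before /r/, so it lowers to [e]. /meguirrovizazusj/ → meguerrovizazusj.
Rule 4 (final cluster simplification): /j/ is the second consonant of a word-final cluster /sj/, so it deletes. /meguerrovizazusj/ → meguerrovizazus.

meguerrovizazus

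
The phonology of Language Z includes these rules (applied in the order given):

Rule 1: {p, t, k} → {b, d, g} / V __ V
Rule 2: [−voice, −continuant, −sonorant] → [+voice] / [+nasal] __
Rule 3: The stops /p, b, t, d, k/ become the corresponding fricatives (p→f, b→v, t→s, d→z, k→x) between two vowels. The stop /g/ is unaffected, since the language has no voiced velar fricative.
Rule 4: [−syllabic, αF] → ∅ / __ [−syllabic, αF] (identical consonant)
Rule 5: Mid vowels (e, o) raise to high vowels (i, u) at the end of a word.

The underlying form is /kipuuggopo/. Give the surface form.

kivuugovu

Rule 1 (intervocalic voicing): /p/ is a voiceless stop between vowels /i/ and /u/, so it voices to [b]. /p/ is a voiceless stop between vowels /o/ and /o/, so it voices to [b]. /kipuuggopo/ → kibuuggobo.
Rule 2 (post-nasal voicing): no segment meets the environment; /kibuuggobo/ is unchanged.
Rule 3 (intervocalic spirantization): /b/ is a stop between vowels /i/ and /u/, so it spirantizes to the fricative [v]. /b/ is a stop between vowels /o/ and /o/, so it spirantizes to the fricative [v]. /kibuuggobo/ → kivuuggovo.
Rule 4 (degemination): /gg/ is a geminate; the first /g/ deletes. /kivuuggovo/ → kivuugovo.
Rule 5 (final vowel raising): /o/ is a mid vowel in word-final position, so it raises to [u]. /kivuugovo/ → kivuugovu.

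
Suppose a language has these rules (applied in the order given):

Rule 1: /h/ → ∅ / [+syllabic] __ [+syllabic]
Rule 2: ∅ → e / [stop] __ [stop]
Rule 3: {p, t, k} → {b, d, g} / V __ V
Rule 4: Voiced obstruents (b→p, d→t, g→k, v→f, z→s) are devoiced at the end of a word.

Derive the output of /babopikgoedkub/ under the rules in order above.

Rule 1 (intervocalic h-deletion): no segment meets the environment; /babopikgoedkub/ is unchanged.
Rule 2 (stop-cluster e-epenthesis): /k/ and /g/ form a stop–stop cluster, so [e] is inserted between them. /d/ and /k/ form a stop–stop cluster, so [e] is inserted between them. /babopikgoedkub/ → babopikegoedekub.
Rule 3 (intervocalic voicing): /p/ is a voiceless stop between vowels /o/ and /i/, so it voices to [b]. /k/ is a voiceless stop between vowels /i/ and /e/, so it voices to [g]. /k/ is a voiceless stop between vowels /e/ and /u/, so it voices to [g]. /babopikegoedekub/ → babobigegoedegub.
Rule 4 (final devoicing): /b/ is a voiced obstruent in word-final position, so it devoices to [p]. /babobigegoedegub/ → babobigegoedegup.

babobigegoedegup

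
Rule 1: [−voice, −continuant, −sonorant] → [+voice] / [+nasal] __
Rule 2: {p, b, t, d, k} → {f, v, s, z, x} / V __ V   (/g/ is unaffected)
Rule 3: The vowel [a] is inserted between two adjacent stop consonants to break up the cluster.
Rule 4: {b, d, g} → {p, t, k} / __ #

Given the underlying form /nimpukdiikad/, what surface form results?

nimbukadiixat

Rule 1 (post-nasal voicing): /p/ is a voiceless stop immediately after the nasal /m/, so it voices to [b]. /nimpukdiikad/ → nimbukdiikad.
Rule 2 (intervocalic spirantization): /k/ is a stop between vowels /i/ and /a/, so it spirantizes to the fricative [x]. /nimbukdiikad/ → nimbukdiixad.
Rule 3 (stop-cluster a-epenthesis): /k/ and /d/ form a stop–stop cluster, so [a] is inserted between them. /nimbukdiixad/ → nimbukadiixad.
Rule 4 (final devoicing): /d/ is a voiced stop in word-final position, so it devoices to [t]. /nimbukadiixad/ → nimbukadiixat.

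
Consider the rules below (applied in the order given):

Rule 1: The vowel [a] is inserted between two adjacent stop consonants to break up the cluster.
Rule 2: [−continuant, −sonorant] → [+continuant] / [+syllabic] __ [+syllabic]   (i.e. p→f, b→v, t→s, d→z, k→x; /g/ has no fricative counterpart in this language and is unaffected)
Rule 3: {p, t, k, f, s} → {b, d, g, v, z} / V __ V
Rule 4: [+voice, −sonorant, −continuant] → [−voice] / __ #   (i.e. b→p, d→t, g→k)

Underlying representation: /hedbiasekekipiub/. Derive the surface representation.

hezaviazexexiviup

Rule 1 (stop-cluster a-epenthesis): /d/ and /b/ form a stop–stop cluster, so [a] is inserted between them. /hedbiasekekipiub/ → hedabiasekekipiub.
Rule 2 (intervocalic spirantization): /d/ is a stop between vowels /e/ and /a/, so it spirantizes to the fricative [z]. /b/ is a stop between vowels /a/ and /i/, so it spirantizes to the fricative [v]. /k/ is a stop between vowels /e/ and /e/, so it spirantizes to the fricative [x]. /k/ is a stop between vowels /e/ and /i/, so it spirantizes to the fricative [x]. /p/ is a stop between vowels /i/ and /i/, so it spirantizes to the fricative [f]. /hedabiasekekipiub/ → hezaviasexexifiub.
Rule 3 (intervocalic voicing): /s/ is a voiceless obstruent between vowels /a/ and /e/, so it voices to [z]. /f/ is a voiceless obstruent between vowels /i/ and /i/, so it voices to [v]. /hezaviasexexifiub/ → hezaviazexexiviub.
Rule 4 (final devoicing): /b/ is a voiced stop in word-final position, so it devoices to [p]. /hezaviazexexiviub/ → hezaviazexexiviup.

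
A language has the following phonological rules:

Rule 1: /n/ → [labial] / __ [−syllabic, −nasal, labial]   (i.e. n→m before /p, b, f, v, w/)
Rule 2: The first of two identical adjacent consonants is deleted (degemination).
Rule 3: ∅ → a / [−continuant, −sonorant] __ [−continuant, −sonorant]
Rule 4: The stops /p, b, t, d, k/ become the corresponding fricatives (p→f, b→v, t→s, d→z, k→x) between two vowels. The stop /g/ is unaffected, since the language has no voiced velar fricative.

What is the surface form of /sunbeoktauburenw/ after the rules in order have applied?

sumbeoxasauvuremw

Rule 1 (nasal place assimilation): /n/ precedes the labial consonant /b/, so it assimilates in place to [m]. /n/ precedes the labial consonant /w/, so it assimilates in place to [m]. /sunbeoktauburenw/ → sumbeoktauburemw.
Rule 2 (degemination): no segment meets the environment; /sumbeoktauburemw/ is unchanged.
Rule 3 (stop-cluster a-epenthesis): /k/ and /t/ form a stop–stop cluster, so [a] is inserted between them. /sumbeoktauburemw/ → sumbeokatauburemw.
Rule 4 (intervocalic spirantization): /k/ is a stop between vowels /o/ and /a/, so it spirantizes to the fricative [x]. /t/ is a stop between vowels /a/ and /a/, so it spirantizes to the fricative [s]. /b/ is a stop between vowels /u/ and /u/, so it spirantizes to the fricative [v]. /sumbeokatauburemw/ → sumbeoxasauvuremw.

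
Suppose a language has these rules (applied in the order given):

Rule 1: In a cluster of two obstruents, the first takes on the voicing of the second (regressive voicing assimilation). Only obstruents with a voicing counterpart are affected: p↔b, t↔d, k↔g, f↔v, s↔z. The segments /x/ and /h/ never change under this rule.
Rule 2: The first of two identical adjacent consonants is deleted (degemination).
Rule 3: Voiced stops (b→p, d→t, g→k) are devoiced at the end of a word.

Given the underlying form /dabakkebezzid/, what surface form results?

Rule 1 (regressive voicing assimilation): no segment meets the environment; /dabakkebezzid/ is unchanged.
Rule 2 (degemination): /kk/ is a geminate; the first /k/ deletes. /zz/ is a geminate; the first /z/ deletes. /dabakkebezzid/ → dabakebezid.
Rule 3 (final devoicing): /d/ is a voiced stop in word-final position, so it devoices to [t]. /dabakebezid/ → dabakebezit.

dabakebezit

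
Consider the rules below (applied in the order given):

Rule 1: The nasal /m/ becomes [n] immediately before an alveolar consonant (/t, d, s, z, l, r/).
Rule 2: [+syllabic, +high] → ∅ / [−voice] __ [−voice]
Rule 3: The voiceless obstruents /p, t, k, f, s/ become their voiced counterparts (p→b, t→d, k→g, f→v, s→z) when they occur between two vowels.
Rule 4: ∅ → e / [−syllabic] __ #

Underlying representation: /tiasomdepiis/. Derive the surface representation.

tiazondebiise

Rule 1 (nasal place assimilation): /m/ precedes the alveolar consonant /d/, so it assimilates in place to [n]. /tiasomdepiis/ → tiasondepiis.
Rule 2 (high vowel syncope): no segment meets the environment; /tiasondepiis/ is unchanged.
Rule 3 (intervocalic voicing): /s/ is a voiceless obstruent between vowels /a/ and /o/, so it voices to [z]. /p/ is a voiceless obstruent between vowels /e/ and /i/, so it voices to [b]. /tiasondepiis/ → tiazondebiis.
Rule 4 (final e-epenthesis): the form ends in the consonant /s/, so [e] is inserted word-finally. /tiazondebiis/ → tiazondebiise.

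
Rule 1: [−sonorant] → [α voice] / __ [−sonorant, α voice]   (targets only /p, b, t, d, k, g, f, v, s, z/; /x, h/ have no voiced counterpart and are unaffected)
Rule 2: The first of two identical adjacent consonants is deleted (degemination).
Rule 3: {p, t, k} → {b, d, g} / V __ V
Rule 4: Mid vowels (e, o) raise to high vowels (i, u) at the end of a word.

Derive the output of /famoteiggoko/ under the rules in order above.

Rule 1 (regressive voicing assimilation): no segment meets the environment; /famoteiggoko/ is unchanged.
Rule 2 (degemination): /gg/ is a geminate; the first /g/ deletes. /famoteiggoko/ → famoteigoko.
Rule 3 (intervocalic voicing): /t/ is a voiceless stop between vowels /o/ and /e/, so it voices to [d]. /k/ is a voiceless stop between vowels /o/ and /o/, so it voices to [g]. /famoteigoko/ → famodeigogo.
Rule 4 (final vowel raising): /o/ is a mid vowel in word-final position, so it raises to [u]. /famodeigogo/ → famodeigogu.

famodeigogu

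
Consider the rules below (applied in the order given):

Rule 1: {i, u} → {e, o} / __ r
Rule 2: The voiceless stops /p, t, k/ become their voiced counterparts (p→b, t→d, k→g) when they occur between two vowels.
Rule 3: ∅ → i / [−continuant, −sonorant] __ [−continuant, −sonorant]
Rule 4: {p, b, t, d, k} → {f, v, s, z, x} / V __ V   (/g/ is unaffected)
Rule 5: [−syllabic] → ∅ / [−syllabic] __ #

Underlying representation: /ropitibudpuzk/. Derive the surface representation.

rovizivuzifuz

Rule 1 (pre-rhotic lowering): no segment meets the environment; /ropitibudpuzk/ is unchanged.
Rule 2 (intervocalic voicing): /p/ is a voiceless stop between vowels /o/ and /i/, so it voices to [b]. /t/ is a voiceless stop between vowels /i/ and /i/, so it voices to [d]. /ropitibudpuzk/ → robidibudpuzk.
Rule 3 (stop-cluster i-epenthesis): /d/ and /p/ form a stop–stop cluster, so [i] is inserted between them. /robidibudpuzk/ → robidibudipuzk.
Rule 4 (intervocalic spirantization): /b/ is a stop between vowels /o/ and /i/, so it spirantizes to the fricative [v]. /d/ is a stop between vowels /i/ and /i/, so it spirantizes to the fricative [z]. /b/ is a stop between vowels /i/ and /u/, so it spirantizes to the fricative [v]. /d/ is a stop between vowels /u/ and /i/, so it spirantizes to the fricative [z]. /p/ is a stop between vowels /i/ and /u/, so it spirantizes to the fricative [f]. /robidibudipuzk/ → rovizivuzifuzk.
Rule 5 (final cluster simplification): /k/ is the second consonant of a word-final cluster /zk/, so it deletes. /rovizivuzifuzk/ → rovizivuzifuz.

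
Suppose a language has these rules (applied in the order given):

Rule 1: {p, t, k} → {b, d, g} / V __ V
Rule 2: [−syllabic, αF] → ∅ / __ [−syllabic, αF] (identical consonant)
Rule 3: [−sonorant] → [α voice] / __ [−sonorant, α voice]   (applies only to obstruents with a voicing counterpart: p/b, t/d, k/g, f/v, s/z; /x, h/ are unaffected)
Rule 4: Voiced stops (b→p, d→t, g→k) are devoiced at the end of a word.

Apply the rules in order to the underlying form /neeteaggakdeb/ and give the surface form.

Rule 1 (intervocalic voicing): /t/ is a voiceless stop between vowels /e/ and /e/, so it voices to [d]. /neeteaggakdeb/ → needeaggakdeb.
Rule 2 (degemination): /gg/ is a geminate; the first /g/ deletes. /needeaggakdeb/ → needeagakdeb.
Rule 3 (regressive voicing assimilation): /k/ precedes the voiced obstruent /d/, so it voices to [g] by assimilation. /needeagakdeb/ → needeagagdeb.
Rule 4 (final devoicing): /b/ is a voiced stop in word-final position, so it devoices to [p]. /needeagagdeb/ → needeagagdep.

needeagagdep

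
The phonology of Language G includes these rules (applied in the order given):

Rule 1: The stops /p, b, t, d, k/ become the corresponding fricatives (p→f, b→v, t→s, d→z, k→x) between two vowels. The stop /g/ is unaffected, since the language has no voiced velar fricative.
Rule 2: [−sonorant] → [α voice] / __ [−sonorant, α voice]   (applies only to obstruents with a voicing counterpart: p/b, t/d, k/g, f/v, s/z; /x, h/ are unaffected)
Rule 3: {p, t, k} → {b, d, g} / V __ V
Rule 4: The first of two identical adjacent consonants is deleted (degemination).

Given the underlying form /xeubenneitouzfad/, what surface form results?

Rule 1 (intervocalic spirantization): /b/ is a stop between vowels /u/ and /e/, so it spirantizes to the fricative [v]. /t/ is a stop between vowels /i/ and /o/, so it spirantizes to the fricative [s]. /xeubenneitouzfad/ → xeuvenneisouzfad.
Rule 2 (regressive voicing assimilation): /z/ precedes the voiceless obstruent /f/, so it devoices to [s] by assimilation. /xeuvenneisouzfad/ → xeuvenneisousfad.
Rule 3 (intervocalic voicing): no segment meets the environment; /xeuvenneisousfad/ is unchanged.
Rule 4 (degemination): /nn/ is a geminate; the first /n/ deletes. /xeuvenneisousfad/ → xeuveneisousfad.

xeuveneisousfad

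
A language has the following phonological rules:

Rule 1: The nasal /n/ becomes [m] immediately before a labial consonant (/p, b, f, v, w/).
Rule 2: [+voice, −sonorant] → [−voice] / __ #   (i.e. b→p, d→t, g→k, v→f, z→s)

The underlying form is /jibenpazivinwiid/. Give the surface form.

Rule 1 (nasal place assimilation): /n/ precedes the labial consonant /p/, so it assimilates in place to [m]. /n/ precedes the labial consonant /w/, so it assimilates in place to [m]. /jibenpazivinwiid/ → jibempazivimwiid.
Rule 2 (final devoicing): /d/ is a voiced obstruent in word-final position, so it devoices to [t]. /jibempazivimwiid/ → jibempazivimwiit.

jibempazivimwiit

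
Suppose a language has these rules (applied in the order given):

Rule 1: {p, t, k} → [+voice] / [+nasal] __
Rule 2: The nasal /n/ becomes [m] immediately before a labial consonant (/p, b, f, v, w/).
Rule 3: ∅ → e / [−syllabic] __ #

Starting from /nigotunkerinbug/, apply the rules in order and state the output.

nigotungerimbuge

Rule 1 (post-nasal voicing): /k/ is a voiceless stop immediately after the nasal /n/, so it voices to [g]. /nigotunkerinbug/ → nigotungerinbug.
Rule 2 (nasal place assimilation): /n/ precedes the labial consonant /b/, so it assimilates in place to [m]. /nigotungerinbug/ → nigotungerimbug.
Rule 3 (final e-epenthesis): the form ends in the consonant /g/, so [e] is inserted word-finally. /nigotungerimbug/ → nigotungerimbuge.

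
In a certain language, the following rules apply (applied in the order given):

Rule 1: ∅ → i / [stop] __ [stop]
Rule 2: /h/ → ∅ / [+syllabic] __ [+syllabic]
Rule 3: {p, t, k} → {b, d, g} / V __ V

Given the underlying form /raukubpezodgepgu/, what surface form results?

raugubibezodigebigu

Rule 1 (stop-cluster i-epenthesis): /b/ and /p/ form a stop–stop cluster, so [i] is inserted between them. /d/ and /g/ form a stop–stop cluster, so [i] is inserted between them. /p/ and /g/ form a stop–stop cluster, so [i] is inserted between them. /raukubpezodgepgu/ → raukubipezodigepigu.
Rule 2 (intervocalic h-deletion): no segment meets the environment; /raukubipezodigepigu/ is unchanged.
Rule 3 (intervocalic voicing): /k/ is a voiceless stop between vowels /u/ and /u/, so it voices to [g]. /p/ is a voiceless stop between vowels /i/ and /e/, so it voices to [b]. /p/ is a voiceless stop between vowels /e/ and /i/, so it voices to [b]. /raukubipezodigepigu/ → raugubibezodigebigu.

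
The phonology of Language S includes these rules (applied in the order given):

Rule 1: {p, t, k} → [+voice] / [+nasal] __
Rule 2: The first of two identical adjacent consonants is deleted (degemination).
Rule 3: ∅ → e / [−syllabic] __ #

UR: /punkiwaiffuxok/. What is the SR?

Rule 1 (post-nasal voicing): /k/ is a voiceless stop immediately after the nasal /n/, so it voices to [g]. /punkiwaiffuxok/ → pungiwaiffuxok.
Rule 2 (degemination): /ff/ is a geminate; the first /f/ deletes. /pungiwaiffuxok/ → pungiwaifuxok.
Rule 3 (final e-epenthesis): the form ends in the consonant /k/, so [e] is inserted word-finally. /pungiwaifuxok/ → pungiwaifuxoke.

pungiwaifuxoke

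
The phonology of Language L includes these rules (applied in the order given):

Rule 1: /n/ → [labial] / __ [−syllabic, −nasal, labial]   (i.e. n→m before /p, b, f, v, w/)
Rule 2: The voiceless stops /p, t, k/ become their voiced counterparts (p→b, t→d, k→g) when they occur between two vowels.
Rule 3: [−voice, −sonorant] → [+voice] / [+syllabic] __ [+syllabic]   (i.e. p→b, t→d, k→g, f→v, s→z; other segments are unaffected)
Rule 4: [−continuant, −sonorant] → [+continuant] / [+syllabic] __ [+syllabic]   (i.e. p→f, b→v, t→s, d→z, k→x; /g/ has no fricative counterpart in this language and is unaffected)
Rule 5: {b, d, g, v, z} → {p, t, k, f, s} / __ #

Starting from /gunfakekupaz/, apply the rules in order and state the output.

gumfageguvas

Rule 1 (nasal place assimilation): /n/ precedes the labial consonant /f/, so it assimilates in place to [m]. /gunfakekupaz/ → gumfakekupaz.
Rule 2 (intervocalic voicing): /k/ is a voiceless stop between vowels /a/ and /e/, so it voices to [g]. /k/ is a voiceless stop between vowels /e/ and /u/, so it voices to [g]. /p/ is a voiceless stop between vowels /u/ and /a/, so it voices to [b]. /gumfakekupaz/ → gumfagegubaz.
Rule 3 (intervocalic voicing): no segment meets the environment; /gumfagegubaz/ is unchanged.
Rule 4 (intervocalic spirantization): /b/ is a stop between vowels /u/ and /a/, so it spirantizes to the fricative [v]. /gumfagegubaz/ → gumfageguvaz.
Rule 5 (final devoicing): /z/ is a voiced obstruent in word-final position, so it devoices to [s]. /gumfageguvaz/ → gumfageguvas.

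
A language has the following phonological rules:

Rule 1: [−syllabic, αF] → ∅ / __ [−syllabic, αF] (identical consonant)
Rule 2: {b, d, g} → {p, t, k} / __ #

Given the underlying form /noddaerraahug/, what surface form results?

Rule 1 (degemination): /dd/ is a geminate; the first /d/ deletes. /rr/ is a geminate; the first /r/ deletes. /noddaerraahug/ → nodaeraahug.
Rule 2 (final devoicing): /g/ is a voiced stop in word-final position, so it devoices to [k]. /nodaeraahug/ → nodaeraahuk.

nodaeraahuk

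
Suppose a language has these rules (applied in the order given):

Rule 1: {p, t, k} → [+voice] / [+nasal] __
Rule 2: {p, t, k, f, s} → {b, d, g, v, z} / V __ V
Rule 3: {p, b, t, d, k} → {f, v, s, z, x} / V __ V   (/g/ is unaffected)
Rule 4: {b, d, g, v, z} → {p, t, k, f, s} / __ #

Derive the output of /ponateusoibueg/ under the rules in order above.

Rule 1 (post-nasal voicing): no segment meets the environment; /ponateusoibueg/ is unchanged.
Rule 2 (intervocalic voicing): /t/ is a voiceless obstruent between vowels /a/ and /e/, so it voices to [d]. /s/ is a voiceless obstruent between vowels /u/ and /o/, so it voices to [z]. /ponateusoibueg/ → ponadeuzoibueg.
Rule 3 (intervocalic spirantization): /d/ is a stop between vowels /a/ and /e/, so it spirantizes to the fricative [z]. /b/ is a stop between vowels /i/ and /u/, so it spirantizes to the fricative [v]. /ponadeuzoibueg/ → ponazeuzoivueg.
Rule 4 (final devoicing): /g/ is a voiced obstruent in word-final position, so it devoices to [k]. /ponazeuzoivueg/ → ponazeuzoivuek.

ponazeuzoivuek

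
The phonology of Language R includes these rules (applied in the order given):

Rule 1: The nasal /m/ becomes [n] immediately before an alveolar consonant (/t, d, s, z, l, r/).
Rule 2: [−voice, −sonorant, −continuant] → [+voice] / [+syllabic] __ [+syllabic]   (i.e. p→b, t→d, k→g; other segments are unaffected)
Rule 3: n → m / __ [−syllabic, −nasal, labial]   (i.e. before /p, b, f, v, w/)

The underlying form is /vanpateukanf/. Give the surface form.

vampadeugamf

Rule 1 (nasal place assimilation): no segment meets the environment; /vanpateukanf/ is unchanged.
Rule 2 (intervocalic voicing): /t/ is a voiceless stop between vowels /a/ and /e/, so it voices to [d]. /k/ is a voiceless stop between vowels /u/ and /a/, so it voices to [g]. /vanpateukanf/ → vanpadeuganf.
Rule 3 (nasal place assimilation): /n/ precedes the labial consonant /p/, so it assimilates in place to [m]. /n/ precedes the labial consonant /f/, so it assimilates in place to [m]. /vanpadeuganf/ → vampadeugamf.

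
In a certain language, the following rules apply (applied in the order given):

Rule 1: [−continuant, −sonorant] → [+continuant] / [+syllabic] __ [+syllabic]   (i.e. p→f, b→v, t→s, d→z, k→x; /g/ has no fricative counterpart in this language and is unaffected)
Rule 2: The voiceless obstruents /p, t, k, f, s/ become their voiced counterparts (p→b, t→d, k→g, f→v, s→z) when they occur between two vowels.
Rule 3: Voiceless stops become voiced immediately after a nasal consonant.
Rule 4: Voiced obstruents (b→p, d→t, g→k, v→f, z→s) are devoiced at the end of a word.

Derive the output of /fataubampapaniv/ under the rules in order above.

Rule 1 (intervocalic spirantization): /t/ is a stop between vowels /a/ and /a/, so it spirantizes to the fricative [s]. /b/ is a stop between vowels /u/ and /a/, so it spirantizes to the fricative [v]. /p/ is a stop between vowels /a/ and /a/, so it spirantizes to the fricative [f]. /fataubampapaniv/ → fasauvampafaniv.
Rule 2 (intervocalic voicing): /s/ is a voiceless obstruent between vowels /a/ and /a/, so it voices to [z]. /f/ is a voiceless obstruent between vowels /a/ and /a/, so it voices to [v]. /fasauvampafaniv/ → fazauvampavaniv.
Rule 3 (post-nasal voicing): /p/ is a voiceless stop immediately after the nasal /m/, so it voices to [b]. /fazauvampavaniv/ → fazauvambavaniv.
Rule 4 (final devoicing): /v/ is a voiced obstruent in word-final position, so it devoices to [f]. /fazauvambavaniv/ → fazauvambavanif.

fazauvambavanif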